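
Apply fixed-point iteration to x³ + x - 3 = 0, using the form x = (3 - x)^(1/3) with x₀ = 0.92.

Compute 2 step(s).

Equation: x³ + x - 3 = 0
Fixed-point form: x = (3 - x)^(1/3)
x₀ = 0.92

x_1 = g(0.920000) = 1.276501
x_2 = g(1.276501) = 1.198957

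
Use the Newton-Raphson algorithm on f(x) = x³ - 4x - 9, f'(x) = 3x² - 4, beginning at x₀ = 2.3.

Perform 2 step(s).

f(x) = x³ - 4x - 9
f'(x) = 3x² - 4
x₀ = 2.3

Newton-Raphson formula: x_{n+1} = x_n - f(x_n)/f'(x_n)

Iteration 1:
  f(2.300000) = -6.033000
  f'(2.300000) = 11.870000
  x_1 = 2.300000 - (-6.033000)/11.870000 = 2.808256
Iteration 2:
  f(2.808256) = 1.913732
  f'(2.808256) = 19.658907
  x_2 = 2.808256 - 1.913732/19.658907 = 2.710909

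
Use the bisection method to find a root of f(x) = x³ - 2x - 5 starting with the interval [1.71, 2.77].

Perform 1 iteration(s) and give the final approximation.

f(x) = x³ - 2x - 5
Initial interval: [1.71, 2.77]

Iteration 1:
  c_1 = (1.710000 + 2.770000)/2 = 2.240000
  f(c_1) = f(2.240000) = 1.759424
  f(a) × f(c) < 0, new interval: [1.710000, 2.240000]

After 1 iteration(s), the approximation is c_1 = 2.240000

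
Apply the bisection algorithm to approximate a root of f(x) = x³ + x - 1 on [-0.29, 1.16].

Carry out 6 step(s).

f(x) = x³ + x - 1
Initial interval: [-0.29, 1.16]

Iteration 1:
  c_1 = (-0.290000 + 1.160000)/2 = 0.435000
  f(c_1) = f(0.435000) = -0.482687
  f(a) × f(c) ≥ 0, new interval: [0.435000, 1.160000]
Iteration 2:
  c_2 = (0.435000 + 1.160000)/2 = 0.797500
  f(c_2) = f(0.797500) = 0.304715
  f(a) × f(c) < 0, new interval: [0.435000, 0.797500]
Iteration 3:
  c_3 = (0.435000 + 0.797500)/2 = 0.616250
  f(c_3) = f(0.616250) = -0.149720
  f(a) × f(c) ≥ 0, new interval: [0.616250, 0.797500]
Iteration 4:
  c_4 = (0.616250 + 0.797500)/2 = 0.706875
  f(c_4) = f(0.706875) = 0.060081
  f(a) × f(c) < 0, new interval: [0.616250, 0.706875]
Iteration 5:
  c_5 = (0.616250 + 0.706875)/2 = 0.661562
  f(c_5) = f(0.661562) = -0.048895
  f(a) × f(c) ≥ 0, new interval: [0.661562, 0.706875]
Iteration 6:
  c_6 = (0.661562 + 0.706875)/2 = 0.684219
  f(c_6) = f(0.684219) = 0.004539
  f(a) × f(c) < 0, new interval: [0.661562, 0.684219]

After 6 iteration(s), the approximation is c_6 = 0.684219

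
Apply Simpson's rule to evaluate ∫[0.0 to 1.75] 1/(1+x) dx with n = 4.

f(x) = 1/(1+x)
a = 0.0, b = 1.75, n = 4
h = (b - a)/n = 0.437500

Simpson's rule: (h/3)[f(x₀) + 4f(x₁) + 2f(x₂) + ... + f(xₙ)]

x_0 = 0.0000, f(x_0) = 1.000000, coefficient = 1
x_1 = 0.4375, f(x_1) = 0.695652, coefficient = 4
x_2 = 0.8750, f(x_2) = 0.533333, coefficient = 2
x_3 = 1.3125, f(x_3) = 0.432432, coefficient = 4
x_4 = 1.7500, f(x_4) = 0.363636, coefficient = 1

I ≈ (0.437500/3) × 6.942641 = 1.012469
Exact value: 1.011601
Error: 0.000868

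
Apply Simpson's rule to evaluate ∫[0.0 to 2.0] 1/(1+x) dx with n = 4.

f(x) = 1/(1+x)
a = 0.0, b = 2.0, n = 4
h = (b - a)/n = 0.500000

Simpson's rule: (h/3)[f(x₀) + 4f(x₁) + 2f(x₂) + ... + f(xₙ)]

x_0 = 0.0000, f(x_0) = 1.000000, coefficient = 1
x_1 = 0.5000, f(x_1) = 0.666667, coefficient = 4
x_2 = 1.0000, f(x_2) = 0.500000, coefficient = 2
x_3 = 1.5000, f(x_3) = 0.400000, coefficient = 4
x_4 = 2.0000, f(x_4) = 0.333333, coefficient = 1

I ≈ (0.500000/3) × 6.600000 = 1.100000
Exact value: 1.098612
Error: 0.001388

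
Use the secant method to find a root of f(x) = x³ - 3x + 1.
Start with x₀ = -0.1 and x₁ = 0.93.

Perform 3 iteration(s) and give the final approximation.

f(x) = x³ - 3x + 1
x₀ = -0.1, x₁ = 0.93

Secant formula: x_{n+1} = x_n - f(x_n)(x_n - x_{n-1})/(f(x_n) - f(x_{n-1}))

Iteration 1:
  f(-0.100000) = 1.299000
  f(0.930000) = -0.985643
  x_2 = 0.930000 - (-0.985643)×(0.930000 - (-0.100000))/(-0.985643 - 1.299000)
       = 0.485636
Iteration 2:
  f(0.930000) = -0.985643
  f(0.485636) = -0.342375
  x_3 = 0.485636 - (-0.342375)×(0.485636 - 0.930000)/(-0.342375 - (-0.985643))
       = 0.249127
Iteration 3:
  f(0.485636) = -0.342375
  f(0.249127) = 0.268082
  x_4 = 0.249127 - 0.268082×(0.249127 - 0.485636)/(0.268082 - (-0.342375))
       = 0.352990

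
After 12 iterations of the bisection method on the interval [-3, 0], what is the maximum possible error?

Bisection error bound: |error| ≤ (b-a)/2^n
|error| ≤ (0 - (-3))/2^12 = 3/2^12
|error| ≤ 0.0007324219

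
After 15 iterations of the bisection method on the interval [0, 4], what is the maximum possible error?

Bisection error bound: |error| ≤ (b-a)/2^n
|error| ≤ (4 - 0)/2^15 = 4/2^15
|error| ≤ 0.0001220703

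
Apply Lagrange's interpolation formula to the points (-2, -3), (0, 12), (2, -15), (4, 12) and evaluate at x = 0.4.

Lagrange interpolation formula:
P(x) = Σ yᵢ × Lᵢ(x)
where Lᵢ(x) = Π_{j≠i} (x - xⱼ)/(xᵢ - xⱼ)

L_0(0.4) = (0.4 - 0)/(-2 - 0) × (0.4 - 2)/(-2 - 2) × (0.4 - 4)/(-2 - 4) = -0.048000
L_1(0.4) = (0.4 - (-2))/(0 - (-2)) × (0.4 - 2)/(0 - 2) × (0.4 - 4)/(0 - 4) = 0.864000
L_2(0.4) = (0.4 - (-2))/(2 - (-2)) × (0.4 - 0)/(2 - 0) × (0.4 - 4)/(2 - 4) = 0.216000
L_3(0.4) = (0.4 - (-2))/(4 - (-2)) × (0.4 - 0)/(4 - 0) × (0.4 - 2)/(4 - 2) = -0.032000

P(0.4) = (-3)×L_0(0.4) + 12×L_1(0.4) + (-15)×L_2(0.4) + 12×L_3(0.4)
P(0.4) = 6.888000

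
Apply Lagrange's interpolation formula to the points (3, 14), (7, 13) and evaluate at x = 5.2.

Lagrange interpolation formula:
P(x) = Σ yᵢ × Lᵢ(x)
where Lᵢ(x) = Π_{j≠i} (x - xⱼ)/(xᵢ - xⱼ)

L_0(5.2) = (5.2 - 7)/(3 - 7) = 0.450000
L_1(5.2) = (5.2 - 3)/(7 - 3) = 0.550000

P(5.2) = 14×L_0(5.2) + 13×L_1(5.2)
P(5.2) = 13.450000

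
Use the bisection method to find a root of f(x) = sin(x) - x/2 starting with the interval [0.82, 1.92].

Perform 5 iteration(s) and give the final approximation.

f(x) = sin(x) - x/2
Initial interval: [0.82, 1.92]

Iteration 1:
  c_1 = (0.820000 + 1.920000)/2 = 1.370000
  f(c_1) = f(1.370000) = 0.294908
  f(a) × f(c) ≥ 0, new interval: [1.370000, 1.920000]
Iteration 2:
  c_2 = (1.370000 + 1.920000)/2 = 1.645000
  f(c_2) = f(1.645000) = 0.174748
  f(a) × f(c) ≥ 0, new interval: [1.645000, 1.920000]
Iteration 3:
  c_3 = (1.645000 + 1.920000)/2 = 1.782500
  f(c_3) = f(1.782500) = 0.086424
  f(a) × f(c) ≥ 0, new interval: [1.782500, 1.920000]
Iteration 4:
  c_4 = (1.782500 + 1.920000)/2 = 1.851250
  f(c_4) = f(1.851250) = 0.035305
  f(a) × f(c) ≥ 0, new interval: [1.851250, 1.920000]
Iteration 5:
  c_5 = (1.851250 + 1.920000)/2 = 1.885625
  f(c_5) = f(1.885625) = 0.008037
  f(a) × f(c) ≥ 0, new interval: [1.885625, 1.920000]

After 5 iteration(s), the approximation is c_5 = 1.885625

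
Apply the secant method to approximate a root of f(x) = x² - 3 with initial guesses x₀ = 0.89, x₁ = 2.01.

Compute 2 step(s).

f(x) = x² - 3
x₀ = 0.89, x₁ = 2.01

Secant formula: x_{n+1} = x_n - f(x_n)(x_n - x_{n-1})/(f(x_n) - f(x_{n-1}))

Iteration 1:
  f(0.890000) = -2.207900
  f(2.010000) = 1.040100
  x_2 = 2.010000 - 1.040100×(2.010000 - 0.890000)/(1.040100 - (-2.207900))
       = 1.651345
Iteration 2:
  f(2.010000) = 1.040100
  f(1.651345) = -0.273060
  x_3 = 1.651345 - (-0.273060)×(1.651345 - 2.010000)/(-0.273060 - 1.040100)
       = 1.725924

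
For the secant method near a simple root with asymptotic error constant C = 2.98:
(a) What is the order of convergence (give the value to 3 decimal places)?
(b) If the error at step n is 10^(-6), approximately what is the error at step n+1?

(a) Secant method has superlinear convergence with order φ = (1+√5)/2 ≈ 1.618.
    This means |e_{n+1}| ≈ C|e_n|^1.618.

(b) With |e_n| = 10^(-6) and C = 2.98:
    |e_{n+1}| ≈ 2.98 × (10^(-6))^1.618 = 2.98 × 10^(-9.71)

(a) ≈ 1.618 (golden ratio); (b) |e_{n+1}| ≈ 5.835e-10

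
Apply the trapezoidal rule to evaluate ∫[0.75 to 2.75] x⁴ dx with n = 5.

f(x) = x⁴
a = 0.75, b = 2.75, n = 5
h = (b - a)/n = 0.400000

Trapezoidal rule: (h/2)[f(x₀) + 2f(x₁) + 2f(x₂) + ... + f(xₙ)]

x_0 = 0.7500, f(x_0) = 0.316406, coefficient = 1
x_1 = 1.1500, f(x_1) = 1.749006, coefficient = 2
x_2 = 1.5500, f(x_2) = 5.772006, coefficient = 2
x_3 = 1.9500, f(x_3) = 14.459006, coefficient = 2
x_4 = 2.3500, f(x_4) = 30.498006, coefficient = 2
x_5 = 2.7500, f(x_5) = 57.191406, coefficient = 1

I ≈ (0.400000/2) × 162.463863 = 32.492773
Exact value: 31.407813
Error: 1.084960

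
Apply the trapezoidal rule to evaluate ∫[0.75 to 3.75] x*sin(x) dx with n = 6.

f(x) = x*sin(x)
a = 0.75, b = 3.75, n = 6
h = (b - a)/n = 0.500000

Trapezoidal rule: (h/2)[f(x₀) + 2f(x₁) + 2f(x₂) + ... + f(xₙ)]

x_0 = 0.7500, f(x_0) = 0.511229, coefficient = 1
x_1 = 1.2500, f(x_1) = 1.186231, coefficient = 2
x_2 = 1.7500, f(x_2) = 1.721975, coefficient = 2
x_3 = 2.2500, f(x_3) = 1.750665, coefficient = 2
x_4 = 2.7500, f(x_4) = 1.049568, coefficient = 2
x_5 = 3.2500, f(x_5) = -0.351634, coefficient = 2
x_6 = 3.7500, f(x_6) = -2.143355, coefficient = 1

I ≈ (0.500000/2) × 9.081483 = 2.270371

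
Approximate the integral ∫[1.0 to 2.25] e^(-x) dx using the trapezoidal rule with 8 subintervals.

f(x) = e^(-x)
a = 1.0, b = 2.25, n = 8
h = (b - a)/n = 0.156250

Trapezoidal rule: (h/2)[f(x₀) + 2f(x₁) + 2f(x₂) + ... + f(xₙ)]

x_0 = 1.0000, f(x_0) = 0.367879, coefficient = 1
x_1 = 1.1562, f(x_1) = 0.314664, coefficient = 2
x_2 = 1.3125, f(x_2) = 0.269146, coefficient = 2
x_3 = 1.4688, f(x_3) = 0.230213, coefficient = 2
x_4 = 1.6250, f(x_4) = 0.196912, coefficient = 2
x_5 = 1.7812, f(x_5) = 0.168427, coefficient = 2
x_6 = 1.9375, f(x_6) = 0.144064, coefficient = 2
x_7 = 2.0938, f(x_7) = 0.123224, coefficient = 2
x_8 = 2.2500, f(x_8) = 0.105399, coefficient = 1

I ≈ (0.156250/2) × 3.366579 = 0.263014
Exact value: 0.262480
Error: 0.000534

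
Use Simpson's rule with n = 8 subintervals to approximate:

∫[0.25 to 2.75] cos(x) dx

f(x) = cos(x)
a = 0.25, b = 2.75, n = 8
h = (b - a)/n = 0.312500

Simpson's rule: (h/3)[f(x₀) + 4f(x₁) + 2f(x₂) + ... + f(xₙ)]

x_0 = 0.2500, f(x_0) = 0.968912, coefficient = 1
x_1 = 0.5625, f(x_1) = 0.845924, coefficient = 4
x_2 = 0.8750, f(x_2) = 0.640997, coefficient = 2
x_3 = 1.1875, f(x_3) = 0.373980, coefficient = 4
x_4 = 1.5000, f(x_4) = 0.070737, coefficient = 2
x_5 = 1.8125, f(x_5) = -0.239357, coefficient = 4
x_6 = 2.1250, f(x_6) = -0.526266, coefficient = 2
x_7 = 2.4375, f(x_7) = -0.762199, coefficient = 4
x_8 = 2.7500, f(x_8) = -0.924302, coefficient = 1

I ≈ (0.312500/3) × 1.288937 = 0.134264
Exact value: 0.134257
Error: 0.000007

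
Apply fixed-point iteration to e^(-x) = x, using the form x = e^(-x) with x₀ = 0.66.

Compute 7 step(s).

Equation: e^(-x) = x
Fixed-point form: x = e^(-x)
x₀ = 0.66

x_1 = g(0.660000) = 0.516851
x_2 = g(0.516851) = 0.596395
x_3 = g(0.596395) = 0.550793
x_4 = g(0.550793) = 0.576492
x_5 = g(0.576492) = 0.561866
x_6 = g(0.561866) = 0.570144
x_7 = g(0.570144) = 0.565444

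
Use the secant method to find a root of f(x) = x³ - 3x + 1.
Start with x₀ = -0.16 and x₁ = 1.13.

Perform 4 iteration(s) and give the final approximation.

f(x) = x³ - 3x + 1
x₀ = -0.16, x₁ = 1.13

Secant formula: x_{n+1} = x_n - f(x_n)(x_n - x_{n-1})/(f(x_n) - f(x_{n-1}))

Iteration 1:
  f(-0.160000) = 1.475904
  f(1.130000) = -0.947103
  x_2 = 1.130000 - (-0.947103)×(1.130000 - (-0.160000))/(-0.947103 - 1.475904)
       = 0.625766
Iteration 2:
  f(1.130000) = -0.947103
  f(0.625766) = -0.632258
  x_3 = 0.625766 - (-0.632258)×(0.625766 - 1.130000)/(-0.632258 - (-0.947103))
       = -0.386817
Iteration 3:
  f(0.625766) = -0.632258
  f(-0.386817) = 2.102572
  x_4 = -0.386817 - 2.102572×(-0.386817 - 0.625766)/(2.102572 - (-0.632258))
       = 0.391669
Iteration 4:
  f(-0.386817) = 2.102572
  f(0.391669) = -0.114924
  x_5 = 0.391669 - (-0.114924)×(0.391669 - (-0.386817))/(-0.114924 - 2.102572)
       = 0.351324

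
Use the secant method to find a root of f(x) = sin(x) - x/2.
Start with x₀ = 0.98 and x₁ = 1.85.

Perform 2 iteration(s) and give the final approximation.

f(x) = sin(x) - x/2
x₀ = 0.98, x₁ = 1.85

Secant formula: x_{n+1} = x_n - f(x_n)(x_n - x_{n-1})/(f(x_n) - f(x_{n-1}))

Iteration 1:
  f(0.980000) = 0.340497
  f(1.850000) = 0.036275
  x_2 = 1.850000 - 0.036275×(1.850000 - 0.980000)/(0.036275 - 0.340497)
       = 1.953738
Iteration 2:
  f(1.850000) = 0.036275
  f(1.953738) = -0.049300
  x_3 = 1.953738 - (-0.049300)×(1.953738 - 1.850000)/(-0.049300 - 0.036275)
       = 1.893975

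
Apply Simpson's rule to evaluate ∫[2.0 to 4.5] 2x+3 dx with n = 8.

f(x) = 2x+3
a = 2.0, b = 4.5, n = 8
h = (b - a)/n = 0.312500

Simpson's rule: (h/3)[f(x₀) + 4f(x₁) + 2f(x₂) + ... + f(xₙ)]

x_0 = 2.0000, f(x_0) = 7.000000, coefficient = 1
x_1 = 2.3125, f(x_1) = 7.625000, coefficient = 4
x_2 = 2.6250, f(x_2) = 8.250000, coefficient = 2
x_3 = 2.9375, f(x_3) = 8.875000, coefficient = 4
x_4 = 3.2500, f(x_4) = 9.500000, coefficient = 2
x_5 = 3.5625, f(x_5) = 10.125000, coefficient = 4
x_6 = 3.8750, f(x_6) = 10.750000, coefficient = 2
x_7 = 4.1875, f(x_7) = 11.375000, coefficient = 4
x_8 = 4.5000, f(x_8) = 12.000000, coefficient = 1

I ≈ (0.312500/3) × 228.000000 = 23.750000
Exact value: 23.750000
Error: 0.000000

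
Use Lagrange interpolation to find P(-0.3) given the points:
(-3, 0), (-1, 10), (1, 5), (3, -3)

Lagrange interpolation formula:
P(x) = Σ yᵢ × Lᵢ(x)
where Lᵢ(x) = Π_{j≠i} (x - xⱼ)/(xᵢ - xⱼ)

L_0(-0.3) = (-0.3 - (-1))/(-3 - (-1)) × (-0.3 - 1)/(-3 - 1) × (-0.3 - 3)/(-3 - 3) = -0.062562
L_1(-0.3) = (-0.3 - (-3))/(-1 - (-3)) × (-0.3 - 1)/(-1 - 1) × (-0.3 - 3)/(-1 - 3) = 0.723938
L_2(-0.3) = (-0.3 - (-3))/(1 - (-3)) × (-0.3 - (-1))/(1 - (-1)) × (-0.3 - 3)/(1 - 3) = 0.389812
L_3(-0.3) = (-0.3 - (-3))/(3 - (-3)) × (-0.3 - (-1))/(3 - (-1)) × (-0.3 - 1)/(3 - 1) = -0.051188

P(-0.3) = 0×L_0(-0.3) + 10×L_1(-0.3) + 5×L_2(-0.3) + (-3)×L_3(-0.3)
P(-0.3) = 9.342000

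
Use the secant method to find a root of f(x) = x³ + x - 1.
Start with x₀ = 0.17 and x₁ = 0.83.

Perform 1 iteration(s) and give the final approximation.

f(x) = x³ + x - 1
x₀ = 0.17, x₁ = 0.83

Secant formula: x_{n+1} = x_n - f(x_n)(x_n - x_{n-1})/(f(x_n) - f(x_{n-1}))

Iteration 1:
  f(0.170000) = -0.825087
  f(0.830000) = 0.401787
  x_2 = 0.830000 - 0.401787×(0.830000 - 0.170000)/(0.401787 - (-0.825087))
       = 0.613858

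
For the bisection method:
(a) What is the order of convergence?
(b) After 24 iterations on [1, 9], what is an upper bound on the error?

(a) Bisection has linear (order 1) convergence; the error is halved each step.

(b) Error bound = (b-a)/2^n = (9 - 1)/2^{24}
    = 8/2^{24}

(a) 1 (linear); (b) error ≤ 4.77e-07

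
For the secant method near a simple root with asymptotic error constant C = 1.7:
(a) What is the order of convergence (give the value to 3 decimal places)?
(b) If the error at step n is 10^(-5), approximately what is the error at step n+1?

(a) Secant method has superlinear convergence with order φ = (1+√5)/2 ≈ 1.618.
    This means |e_{n+1}| ≈ C|e_n|^1.618.

(b) With |e_n| = 10^(-5) and C = 1.7:
    |e_{n+1}| ≈ 1.7 × (10^(-5))^1.618 = 1.7 × 10^(-8.09)

(a) ≈ 1.618 (golden ratio); (b) |e_{n+1}| ≈ 1.381e-08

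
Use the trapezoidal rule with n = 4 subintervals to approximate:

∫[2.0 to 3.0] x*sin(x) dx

f(x) = x*sin(x)
a = 2.0, b = 3.0, n = 4
h = (b - a)/n = 0.250000

Trapezoidal rule: (h/2)[f(x₀) + 2f(x₁) + 2f(x₂) + ... + f(xₙ)]

x_0 = 2.0000, f(x_0) = 1.818595, coefficient = 1
x_1 = 2.2500, f(x_1) = 1.750665, coefficient = 2
x_2 = 2.5000, f(x_2) = 1.496180, coefficient = 2
x_3 = 2.7500, f(x_3) = 1.049568, coefficient = 2
x_4 = 3.0000, f(x_4) = 0.423360, coefficient = 1

I ≈ (0.250000/2) × 10.834780 = 1.354348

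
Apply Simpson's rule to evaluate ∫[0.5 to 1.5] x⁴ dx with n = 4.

f(x) = x⁴
a = 0.5, b = 1.5, n = 4
h = (b - a)/n = 0.250000

Simpson's rule: (h/3)[f(x₀) + 4f(x₁) + 2f(x₂) + ... + f(xₙ)]

x_0 = 0.5000, f(x_0) = 0.062500, coefficient = 1
x_1 = 0.7500, f(x_1) = 0.316406, coefficient = 4
x_2 = 1.0000, f(x_2) = 1.000000, coefficient = 2
x_3 = 1.2500, f(x_3) = 2.441406, coefficient = 4
x_4 = 1.5000, f(x_4) = 5.062500, coefficient = 1

I ≈ (0.250000/3) × 18.156250 = 1.513021
Exact value: 1.512500
Error: 0.000521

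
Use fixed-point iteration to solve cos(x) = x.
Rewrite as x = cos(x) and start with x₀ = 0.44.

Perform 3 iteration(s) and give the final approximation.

Equation: cos(x) = x
Fixed-point form: x = cos(x)
x₀ = 0.44

x_1 = g(0.440000) = 0.904752
x_2 = g(0.904752) = 0.617881
x_3 = g(0.617881) = 0.815108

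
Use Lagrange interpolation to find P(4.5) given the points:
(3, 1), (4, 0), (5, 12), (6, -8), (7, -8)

Lagrange interpolation formula:
P(x) = Σ yᵢ × Lᵢ(x)
where Lᵢ(x) = Π_{j≠i} (x - xⱼ)/(xᵢ - xⱼ)

L_0(4.5) = (4.5 - 4)/(3 - 4) × (4.5 - 5)/(3 - 5) × (4.5 - 6)/(3 - 6) × (4.5 - 7)/(3 - 7) = -0.039062
L_1(4.5) = (4.5 - 3)/(4 - 3) × (4.5 - 5)/(4 - 5) × (4.5 - 6)/(4 - 6) × (4.5 - 7)/(4 - 7) = 0.468750
L_2(4.5) = (4.5 - 3)/(5 - 3) × (4.5 - 4)/(5 - 4) × (4.5 - 6)/(5 - 6) × (4.5 - 7)/(5 - 7) = 0.703125
L_3(4.5) = (4.5 - 3)/(6 - 3) × (4.5 - 4)/(6 - 4) × (4.5 - 5)/(6 - 5) × (4.5 - 7)/(6 - 7) = -0.156250
L_4(4.5) = (4.5 - 3)/(7 - 3) × (4.5 - 4)/(7 - 4) × (4.5 - 5)/(7 - 5) × (4.5 - 6)/(7 - 6) = 0.023438

P(4.5) = 1×L_0(4.5) + 0×L_1(4.5) + 12×L_2(4.5) + (-8)×L_3(4.5) + (-8)×L_4(4.5)
P(4.5) = 9.460938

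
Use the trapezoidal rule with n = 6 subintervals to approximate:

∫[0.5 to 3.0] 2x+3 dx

f(x) = 2x+3
a = 0.5, b = 3.0, n = 6
h = (b - a)/n = 0.416667

Trapezoidal rule: (h/2)[f(x₀) + 2f(x₁) + 2f(x₂) + ... + f(xₙ)]

x_0 = 0.5000, f(x_0) = 4.000000, coefficient = 1
x_1 = 0.9167, f(x_1) = 4.833333, coefficient = 2
x_2 = 1.3333, f(x_2) = 5.666667, coefficient = 2
x_3 = 1.7500, f(x_3) = 6.500000, coefficient = 2
x_4 = 2.1667, f(x_4) = 7.333333, coefficient = 2
x_5 = 2.5833, f(x_5) = 8.166667, coefficient = 2
x_6 = 3.0000, f(x_6) = 9.000000, coefficient = 1

I ≈ (0.416667/2) × 78.000000 = 16.250000
Exact value: 16.250000
Error: 0.000000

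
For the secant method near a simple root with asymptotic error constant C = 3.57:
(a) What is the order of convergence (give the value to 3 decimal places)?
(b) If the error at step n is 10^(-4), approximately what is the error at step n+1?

(a) Secant method has superlinear convergence with order φ = (1+√5)/2 ≈ 1.618.
    This means |e_{n+1}| ≈ C|e_n|^1.618.

(b) With |e_n| = 10^(-4) and C = 3.57:
    |e_{n+1}| ≈ 3.57 × (10^(-4))^1.618 = 3.57 × 10^(-6.47)

(a) ≈ 1.618 (golden ratio); (b) |e_{n+1}| ≈ 1.204e-06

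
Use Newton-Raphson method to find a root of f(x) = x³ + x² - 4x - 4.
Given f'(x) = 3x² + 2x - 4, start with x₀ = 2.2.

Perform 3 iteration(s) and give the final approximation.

f(x) = x³ + x² - 4x - 4
f'(x) = 3x² + 2x - 4
x₀ = 2.2

Newton-Raphson formula: x_{n+1} = x_n - f(x_n)/f'(x_n)

Iteration 1:
  f(2.200000) = 2.688000
  f'(2.200000) = 14.920000
  x_1 = 2.200000 - 2.688000/14.920000 = 2.019839
Iteration 2:
  f(2.019839) = 0.240833
  f'(2.019839) = 12.278929
  x_2 = 2.019839 - 0.240833/12.278929 = 2.000226
Iteration 3:
  f(2.000226) = 0.002708
  f'(2.000226) = 12.003159
  x_3 = 2.000226 - 0.002708/12.003159 = 2.000000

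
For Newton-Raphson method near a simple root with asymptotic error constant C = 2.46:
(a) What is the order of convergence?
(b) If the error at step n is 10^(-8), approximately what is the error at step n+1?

(a) Newton-Raphson has quadratic (order 2) convergence near simple roots.
    This means |e_{n+1}| ≈ C|e_n|².

(b) With |e_n| = 10^(-8) and C = 2.46:
    |e_{n+1}| ≈ 2.46 × (10^(-8))² = 2.46 × 10^(-16)

(a) 2 (quadratic); (b) |e_{n+1}| ≈ 2.460e-16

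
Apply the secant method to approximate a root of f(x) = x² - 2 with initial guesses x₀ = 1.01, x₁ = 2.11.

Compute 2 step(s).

f(x) = x² - 2
x₀ = 1.01, x₁ = 2.11

Secant formula: x_{n+1} = x_n - f(x_n)(x_n - x_{n-1})/(f(x_n) - f(x_{n-1}))

Iteration 1:
  f(1.010000) = -0.979900
  f(2.110000) = 2.452100
  x_2 = 2.110000 - 2.452100×(2.110000 - 1.010000)/(2.452100 - (-0.979900))
       = 1.324071
Iteration 2:
  f(2.110000) = 2.452100
  f(1.324071) = -0.246837
  x_3 = 1.324071 - (-0.246837)×(1.324071 - 2.110000)/(-0.246837 - 2.452100)
       = 1.395949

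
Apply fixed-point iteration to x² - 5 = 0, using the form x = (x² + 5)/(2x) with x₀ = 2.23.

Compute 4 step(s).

Equation: x² - 5 = 0
Fixed-point form: x = (x² + 5)/(2x)
x₀ = 2.23

x_1 = g(2.230000) = 2.236076
x_2 = g(2.236076) = 2.236068
x_3 = g(2.236068) = 2.236068
x_4 = g(2.236068) = 2.236068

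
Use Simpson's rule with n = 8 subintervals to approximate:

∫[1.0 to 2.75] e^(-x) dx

f(x) = e^(-x)
a = 1.0, b = 2.75, n = 8
h = (b - a)/n = 0.218750

Simpson's rule: (h/3)[f(x₀) + 4f(x₁) + 2f(x₂) + ... + f(xₙ)]

x_0 = 1.0000, f(x_0) = 0.367879, coefficient = 1
x_1 = 1.2188, f(x_1) = 0.295599, coefficient = 4
x_2 = 1.4375, f(x_2) = 0.237521, coefficient = 2
x_3 = 1.6562, f(x_3) = 0.190853, coefficient = 4
x_4 = 1.8750, f(x_4) = 0.153355, coefficient = 2
x_5 = 2.0938, f(x_5) = 0.123224, coefficient = 4
x_6 = 2.3125, f(x_6) = 0.099013, coefficient = 2
x_7 = 2.5312, f(x_7) = 0.079560, coefficient = 4
x_8 = 2.7500, f(x_8) = 0.063928, coefficient = 1

I ≈ (0.218750/3) × 4.168532 = 0.303955
Exact value: 0.303952
Error: 0.000004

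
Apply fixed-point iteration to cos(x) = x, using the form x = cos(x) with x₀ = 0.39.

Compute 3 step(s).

Equation: cos(x) = x
Fixed-point form: x = cos(x)
x₀ = 0.39

x_1 = g(0.390000) = 0.924909
x_2 = g(0.924909) = 0.601907
x_3 = g(0.601907) = 0.824257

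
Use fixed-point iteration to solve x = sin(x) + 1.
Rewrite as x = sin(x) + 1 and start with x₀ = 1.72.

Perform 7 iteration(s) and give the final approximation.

Equation: x = sin(x) + 1
Fixed-point form: x = sin(x) + 1
x₀ = 1.72

x_1 = g(1.720000) = 1.988890
x_2 = g(1.988890) = 1.913865
x_3 = g(1.913865) = 1.941727
x_4 = g(1.941727) = 1.931990
x_5 = g(1.931990) = 1.935476
x_6 = g(1.935476) = 1.934238
x_7 = g(1.934238) = 1.934679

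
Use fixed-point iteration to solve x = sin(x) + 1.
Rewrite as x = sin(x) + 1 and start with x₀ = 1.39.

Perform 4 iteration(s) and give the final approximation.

Equation: x = sin(x) + 1
Fixed-point form: x = sin(x) + 1
x₀ = 1.39

x_1 = g(1.390000) = 1.983701
x_2 = g(1.983701) = 1.915959
x_3 = g(1.915959) = 1.941020
x_4 = g(1.941020) = 1.932246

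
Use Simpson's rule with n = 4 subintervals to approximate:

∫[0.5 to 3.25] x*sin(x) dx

f(x) = x*sin(x)
a = 0.5, b = 3.25, n = 4
h = (b - a)/n = 0.687500

Simpson's rule: (h/3)[f(x₀) + 4f(x₁) + 2f(x₂) + ... + f(xₙ)]

x_0 = 0.5000, f(x_0) = 0.239713, coefficient = 1
x_1 = 1.1875, f(x_1) = 1.101331, coefficient = 4
x_2 = 1.8750, f(x_2) = 1.788911, coefficient = 2
x_3 = 2.5625, f(x_3) = 1.402366, coefficient = 4
x_4 = 3.2500, f(x_4) = -0.351634, coefficient = 1

I ≈ (0.687500/3) × 13.480689 = 3.089325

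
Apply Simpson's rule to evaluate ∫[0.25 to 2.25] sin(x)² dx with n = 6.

f(x) = sin(x)²
a = 0.25, b = 2.25, n = 6
h = (b - a)/n = 0.333333

Simpson's rule: (h/3)[f(x₀) + 4f(x₁) + 2f(x₂) + ... + f(xₙ)]

x_0 = 0.2500, f(x_0) = 0.061209, coefficient = 1
x_1 = 0.5833, f(x_1) = 0.303391, coefficient = 4
x_2 = 0.9167, f(x_2) = 0.629766, coefficient = 2
x_3 = 1.2500, f(x_3) = 0.900572, coefficient = 4
x_4 = 1.5833, f(x_4) = 0.999843, coefficient = 2
x_5 = 1.9167, f(x_5) = 0.885068, coefficient = 4
x_6 = 2.2500, f(x_6) = 0.605398, coefficient = 1

I ≈ (0.333333/3) × 12.281947 = 1.364661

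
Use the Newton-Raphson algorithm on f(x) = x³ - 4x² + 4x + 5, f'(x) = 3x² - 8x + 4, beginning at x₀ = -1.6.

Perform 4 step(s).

f(x) = x³ - 4x² + 4x + 5
f'(x) = 3x² - 8x + 4
x₀ = -1.6

Newton-Raphson formula: x_{n+1} = x_n - f(x_n)/f'(x_n)

Iteration 1:
  f(-1.600000) = -15.736000
  f'(-1.600000) = 24.480000
  x_1 = -1.600000 - (-15.736000)/24.480000 = -0.957190
Iteration 2:
  f(-0.957190) = -3.370594
  f'(-0.957190) = 14.406152
  x_2 = -0.957190 - (-3.370594)/14.406152 = -0.723220
Iteration 3:
  f(-0.723220) = -0.363352
  f'(-0.723220) = 11.354907
  x_3 = -0.723220 - (-0.363352)/11.354907 = -0.691221
Iteration 4:
  f(-0.691221) = -0.006285
  f'(-0.691221) = 10.963126
  x_4 = -0.691221 - (-0.006285)/10.963126 = -0.690648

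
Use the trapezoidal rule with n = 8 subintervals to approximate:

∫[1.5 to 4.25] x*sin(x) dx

f(x) = x*sin(x)
a = 1.5, b = 4.25, n = 8
h = (b - a)/n = 0.343750

Trapezoidal rule: (h/2)[f(x₀) + 2f(x₁) + 2f(x₂) + ... + f(xₙ)]

x_0 = 1.5000, f(x_0) = 1.496242, coefficient = 1
x_1 = 1.8438, f(x_1) = 1.775492, coefficient = 2
x_2 = 2.1875, f(x_2) = 1.784539, coefficient = 2
x_3 = 2.5312, f(x_3) = 1.450782, coefficient = 2
x_4 = 2.8750, f(x_4) = 0.757407, coefficient = 2
x_5 = 3.2188, f(x_5) = -0.248104, coefficient = 2
x_6 = 3.5625, f(x_6) = -1.455598, coefficient = 2
x_7 = 3.9062, f(x_7) = -2.704257, coefficient = 2
x_8 = 4.2500, f(x_8) = -3.803705, coefficient = 1

I ≈ (0.343750/2) × 0.413062 = 0.070995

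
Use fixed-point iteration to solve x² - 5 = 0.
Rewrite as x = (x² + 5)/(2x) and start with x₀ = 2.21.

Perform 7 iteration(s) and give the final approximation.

Equation: x² - 5 = 0
Fixed-point form: x = (x² + 5)/(2x)
x₀ = 2.21

x_1 = g(2.210000) = 2.236222
x_2 = g(2.236222) = 2.236068
x_3 = g(2.236068) = 2.236068
x_4 = g(2.236068) = 2.236068
x_5 = g(2.236068) = 2.236068
x_6 = g(2.236068) = 2.236068
x_7 = g(2.236068) = 2.236068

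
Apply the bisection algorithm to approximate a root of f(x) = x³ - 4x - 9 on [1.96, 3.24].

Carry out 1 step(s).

f(x) = x³ - 4x - 9
Initial interval: [1.96, 3.24]

Iteration 1:
  c_1 = (1.960000 + 3.240000)/2 = 2.600000
  f(c_1) = f(2.600000) = -1.824000
  f(a) × f(c) ≥ 0, new interval: [2.600000, 3.240000]

After 1 iteration(s), the approximation is c_1 = 2.600000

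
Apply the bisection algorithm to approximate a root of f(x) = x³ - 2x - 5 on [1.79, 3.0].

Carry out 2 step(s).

f(x) = x³ - 2x - 5
Initial interval: [1.79, 3.0]

Iteration 1:
  c_1 = (1.790000 + 3.000000)/2 = 2.395000
  f(c_1) = f(2.395000) = 3.947780
  f(a) × f(c) < 0, new interval: [1.790000, 2.395000]
Iteration 2:
  c_2 = (1.790000 + 2.395000)/2 = 2.092500
  f(c_2) = f(2.092500) = -0.022871
  f(a) × f(c) ≥ 0, new interval: [2.092500, 2.395000]

After 2 iteration(s), the approximation is c_2 = 2.092500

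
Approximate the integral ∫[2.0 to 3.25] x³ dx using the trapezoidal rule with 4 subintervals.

f(x) = x³
a = 2.0, b = 3.25, n = 4
h = (b - a)/n = 0.312500

Trapezoidal rule: (h/2)[f(x₀) + 2f(x₁) + 2f(x₂) + ... + f(xₙ)]

x_0 = 2.0000, f(x_0) = 8.000000, coefficient = 1
x_1 = 2.3125, f(x_1) = 12.366455, coefficient = 2
x_2 = 2.6250, f(x_2) = 18.087891, coefficient = 2
x_3 = 2.9375, f(x_3) = 25.347412, coefficient = 2
x_4 = 3.2500, f(x_4) = 34.328125, coefficient = 1

I ≈ (0.312500/2) × 153.931641 = 24.051819
Exact value: 23.891602
Error: 0.160217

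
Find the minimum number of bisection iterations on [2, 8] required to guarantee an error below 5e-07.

We need (b-a)/2^n ≤ 5e-07
(8 - 2)/2^n ≤ 5e-07
6/2^n ≤ 5e-07
2^n ≥ 12000000
n ≥ log₂(12000000) = 23.52
n ≥ 24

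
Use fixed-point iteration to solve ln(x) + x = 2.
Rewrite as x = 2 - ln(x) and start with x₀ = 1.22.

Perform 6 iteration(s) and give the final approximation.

Equation: ln(x) + x = 2
Fixed-point form: x = 2 - ln(x)
x₀ = 1.22

x_1 = g(1.220000) = 1.801149
x_2 = g(1.801149) = 1.411575
x_3 = g(1.411575) = 1.655294
x_4 = g(1.655294) = 1.496021
x_5 = g(1.496021) = 1.597191
x_6 = g(1.597191) = 1.531754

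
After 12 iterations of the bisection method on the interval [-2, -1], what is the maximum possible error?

Bisection error bound: |error| ≤ (b-a)/2^n
|error| ≤ (-1 - (-2))/2^12 = 1/2^12
|error| ≤ 0.0002441406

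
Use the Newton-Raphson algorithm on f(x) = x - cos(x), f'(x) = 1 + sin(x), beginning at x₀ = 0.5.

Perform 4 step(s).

f(x) = x - cos(x)
f'(x) = 1 + sin(x)
x₀ = 0.5

Newton-Raphson formula: x_{n+1} = x_n - f(x_n)/f'(x_n)

Iteration 1:
  f(0.500000) = -0.377583
  f'(0.500000) = 1.479426
  x_1 = 0.500000 - (-0.377583)/1.479426 = 0.755222
Iteration 2:
  f(0.755222) = 0.027103
  f'(0.755222) = 1.685451
  x_2 = 0.755222 - 0.027103/1.685451 = 0.739142
Iteration 3:
  f(0.739142) = 0.000095
  f'(0.739142) = 1.673654
  x_3 = 0.739142 - 0.000095/1.673654 = 0.739085
Iteration 4:
  f(0.739085) = 0.000000
  f'(0.739085) = 1.673612
  x_4 = 0.739085 - 0.000000/1.673612 = 0.739085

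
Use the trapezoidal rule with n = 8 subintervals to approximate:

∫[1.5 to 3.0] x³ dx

f(x) = x³
a = 1.5, b = 3.0, n = 8
h = (b - a)/n = 0.187500

Trapezoidal rule: (h/2)[f(x₀) + 2f(x₁) + 2f(x₂) + ... + f(xₙ)]

x_0 = 1.5000, f(x_0) = 3.375000, coefficient = 1
x_1 = 1.6875, f(x_1) = 4.805420, coefficient = 2
x_2 = 1.8750, f(x_2) = 6.591797, coefficient = 2
x_3 = 2.0625, f(x_3) = 8.773682, coefficient = 2
x_4 = 2.2500, f(x_4) = 11.390625, coefficient = 2
x_5 = 2.4375, f(x_5) = 14.482178, coefficient = 2
x_6 = 2.6250, f(x_6) = 18.087891, coefficient = 2
x_7 = 2.8125, f(x_7) = 22.247314, coefficient = 2
x_8 = 3.0000, f(x_8) = 27.000000, coefficient = 1

I ≈ (0.187500/2) × 203.132812 = 19.043701
Exact value: 18.984375
Error: 0.059326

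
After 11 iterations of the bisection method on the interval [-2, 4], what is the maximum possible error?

Bisection error bound: |error| ≤ (b-a)/2^n
|error| ≤ (4 - (-2))/2^11 = 6/2^11
|error| ≤ 0.0029296875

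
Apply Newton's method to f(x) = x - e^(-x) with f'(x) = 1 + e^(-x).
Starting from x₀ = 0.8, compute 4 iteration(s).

f(x) = x - e^(-x)
f'(x) = 1 + e^(-x)
x₀ = 0.8

Newton-Raphson formula: x_{n+1} = x_n - f(x_n)/f'(x_n)

Iteration 1:
  f(0.800000) = 0.350671
  f'(0.800000) = 1.449329
  x_1 = 0.800000 - 0.350671/1.449329 = 0.558046
Iteration 2:
  f(0.558046) = -0.014280
  f'(0.558046) = 1.572326
  x_2 = 0.558046 - (-0.014280)/1.572326 = 0.567128
Iteration 3:
  f(0.567128) = -0.000024
  f'(0.567128) = 1.567152
  x_3 = 0.567128 - (-0.000024)/1.567152 = 0.567143
Iteration 4:
  f(0.567143) = 0.000000
  f'(0.567143) = 1.567143
  x_4 = 0.567143 - 0.000000/1.567143 = 0.567143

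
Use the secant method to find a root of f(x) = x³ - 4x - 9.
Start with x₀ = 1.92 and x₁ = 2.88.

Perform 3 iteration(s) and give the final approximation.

f(x) = x³ - 4x - 9
x₀ = 1.92, x₁ = 2.88

Secant formula: x_{n+1} = x_n - f(x_n)(x_n - x_{n-1})/(f(x_n) - f(x_{n-1}))

Iteration 1:
  f(1.920000) = -9.602112
  f(2.880000) = 3.367872
  x_2 = 2.880000 - 3.367872×(2.880000 - 1.920000)/(3.367872 - (-9.602112))
       = 2.630720
Iteration 2:
  f(2.880000) = 3.367872
  f(2.630720) = -1.316488
  x_3 = 2.630720 - (-1.316488)×(2.630720 - 2.880000)/(-1.316488 - 3.367872)
       = 2.700777
Iteration 3:
  f(2.630720) = -1.316488
  f(2.700777) = -0.103102
  x_4 = 2.700777 - (-0.103102)×(2.700777 - 2.630720)/(-0.103102 - (-1.316488))
       = 2.706730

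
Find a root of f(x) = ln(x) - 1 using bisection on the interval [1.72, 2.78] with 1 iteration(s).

f(x) = ln(x) - 1
Initial interval: [1.72, 2.78]

Iteration 1:
  c_1 = (1.720000 + 2.780000)/2 = 2.250000
  f(c_1) = f(2.250000) = -0.189070
  f(a) × f(c) ≥ 0, new interval: [2.250000, 2.780000]

After 1 iteration(s), the approximation is c_1 = 2.250000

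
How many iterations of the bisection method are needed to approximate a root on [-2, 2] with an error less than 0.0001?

We need (b-a)/2^n ≤ 0.0001
(2 - (-2))/2^n ≤ 0.0001
4/2^n ≤ 0.0001
2^n ≥ 40000
n ≥ log₂(40000) = 15.29
n ≥ 16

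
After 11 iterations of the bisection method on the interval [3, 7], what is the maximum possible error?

Bisection error bound: |error| ≤ (b-a)/2^n
|error| ≤ (7 - 3)/2^11 = 4/2^11
|error| ≤ 0.0019531250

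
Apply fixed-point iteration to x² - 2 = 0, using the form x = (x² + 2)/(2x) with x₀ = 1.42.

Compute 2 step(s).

Equation: x² - 2 = 0
Fixed-point form: x = (x² + 2)/(2x)
x₀ = 1.42

x_1 = g(1.420000) = 1.414225
x_2 = g(1.414225) = 1.414214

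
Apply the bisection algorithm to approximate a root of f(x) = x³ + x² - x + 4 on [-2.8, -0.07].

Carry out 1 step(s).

f(x) = x³ + x² - x + 4
Initial interval: [-2.8, -0.07]

Iteration 1:
  c_1 = (-2.800000 + (-0.070000))/2 = -1.435000
  f(c_1) = f(-1.435000) = 4.539237
  f(a) × f(c) < 0, new interval: [-2.800000, -1.435000]

After 1 iteration(s), the approximation is c_1 = -1.435000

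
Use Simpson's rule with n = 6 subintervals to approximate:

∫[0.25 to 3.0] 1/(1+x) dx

f(x) = 1/(1+x)
a = 0.25, b = 3.0, n = 6
h = (b - a)/n = 0.458333

Simpson's rule: (h/3)[f(x₀) + 4f(x₁) + 2f(x₂) + ... + f(xₙ)]

x_0 = 0.2500, f(x_0) = 0.800000, coefficient = 1
x_1 = 0.7083, f(x_1) = 0.585366, coefficient = 4
x_2 = 1.1667, f(x_2) = 0.461538, coefficient = 2
x_3 = 1.6250, f(x_3) = 0.380952, coefficient = 4
x_4 = 2.0833, f(x_4) = 0.324324, coefficient = 2
x_5 = 2.5417, f(x_5) = 0.282353, coefficient = 4
x_6 = 3.0000, f(x_6) = 0.250000, coefficient = 1

I ≈ (0.458333/3) × 7.616410 = 1.163618
Exact value: 1.163151
Error: 0.000467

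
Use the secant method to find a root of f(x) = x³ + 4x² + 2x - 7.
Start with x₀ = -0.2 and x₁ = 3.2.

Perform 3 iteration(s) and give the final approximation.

f(x) = x³ + 4x² + 2x - 7
x₀ = -0.2, x₁ = 3.2

Secant formula: x_{n+1} = x_n - f(x_n)(x_n - x_{n-1})/(f(x_n) - f(x_{n-1}))

Iteration 1:
  f(-0.200000) = -7.248000
  f(3.200000) = 73.128000
  x_2 = 3.200000 - 73.128000×(3.200000 - (-0.200000))/(73.128000 - (-7.248000))
       = 0.106599
Iteration 2:
  f(3.200000) = 73.128000
  f(0.106599) = -6.740137
  x_3 = 0.106599 - (-6.740137)×(0.106599 - 3.200000)/(-6.740137 - 73.128000)
       = 0.367654
Iteration 3:
  f(0.106599) = -6.740137
  f(0.367654) = -5.674321
  x_4 = 0.367654 - (-5.674321)×(0.367654 - 0.106599)/(-5.674321 - (-6.740137))
       = 1.757487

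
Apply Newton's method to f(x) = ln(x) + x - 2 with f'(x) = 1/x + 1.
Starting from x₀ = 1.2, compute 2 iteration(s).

f(x) = ln(x) + x - 2
f'(x) = 1/x + 1
x₀ = 1.2

Newton-Raphson formula: x_{n+1} = x_n - f(x_n)/f'(x_n)

Iteration 1:
  f(1.200000) = -0.617678
  f'(1.200000) = 1.833333
  x_1 = 1.200000 - (-0.617678)/1.833333 = 1.536916
Iteration 2:
  f(1.536916) = -0.033307
  f'(1.536916) = 1.650654
  x_2 = 1.536916 - (-0.033307)/1.650654 = 1.557094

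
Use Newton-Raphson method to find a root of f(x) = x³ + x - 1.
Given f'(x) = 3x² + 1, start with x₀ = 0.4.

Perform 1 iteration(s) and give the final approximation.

f(x) = x³ + x - 1
f'(x) = 3x² + 1
x₀ = 0.4

Newton-Raphson formula: x_{n+1} = x_n - f(x_n)/f'(x_n)

Iteration 1:
  f(0.400000) = -0.536000
  f'(0.400000) = 1.480000
  x_1 = 0.400000 - (-0.536000)/1.480000 = 0.762162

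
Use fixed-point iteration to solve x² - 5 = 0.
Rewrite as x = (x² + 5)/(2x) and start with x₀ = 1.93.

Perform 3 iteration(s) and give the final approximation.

Equation: x² - 5 = 0
Fixed-point form: x = (x² + 5)/(2x)
x₀ = 1.93

x_1 = g(1.930000) = 2.260337
x_2 = g(2.260337) = 2.236198
x_3 = g(2.236198) = 2.236068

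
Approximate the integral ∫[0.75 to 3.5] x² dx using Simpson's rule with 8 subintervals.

f(x) = x²
a = 0.75, b = 3.5, n = 8
h = (b - a)/n = 0.343750

Simpson's rule: (h/3)[f(x₀) + 4f(x₁) + 2f(x₂) + ... + f(xₙ)]

x_0 = 0.7500, f(x_0) = 0.562500, coefficient = 1
x_1 = 1.0938, f(x_1) = 1.196289, coefficient = 4
x_2 = 1.4375, f(x_2) = 2.066406, coefficient = 2
x_3 = 1.7812, f(x_3) = 3.172852, coefficient = 4
x_4 = 2.1250, f(x_4) = 4.515625, coefficient = 2
x_5 = 2.4688, f(x_5) = 6.094727, coefficient = 4
x_6 = 2.8125, f(x_6) = 7.910156, coefficient = 2
x_7 = 3.1562, f(x_7) = 9.961914, coefficient = 4
x_8 = 3.5000, f(x_8) = 12.250000, coefficient = 1

I ≈ (0.343750/3) × 123.500000 = 14.151042
Exact value: 14.151042
Error: 0.000000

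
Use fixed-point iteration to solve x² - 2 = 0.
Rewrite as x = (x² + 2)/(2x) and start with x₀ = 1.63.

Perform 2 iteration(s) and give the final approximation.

Equation: x² - 2 = 0
Fixed-point form: x = (x² + 2)/(2x)
x₀ = 1.63

x_1 = g(1.630000) = 1.428497
x_2 = g(1.428497) = 1.414285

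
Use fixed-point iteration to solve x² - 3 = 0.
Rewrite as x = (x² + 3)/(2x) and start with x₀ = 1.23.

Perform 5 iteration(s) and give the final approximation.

Equation: x² - 3 = 0
Fixed-point form: x = (x² + 3)/(2x)
x₀ = 1.23

x_1 = g(1.230000) = 1.834512
x_2 = g(1.834512) = 1.734912
x_3 = g(1.734912) = 1.732053
x_4 = g(1.732053) = 1.732051
x_5 = g(1.732051) = 1.732051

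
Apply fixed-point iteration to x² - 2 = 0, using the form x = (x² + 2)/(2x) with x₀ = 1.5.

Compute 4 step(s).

Equation: x² - 2 = 0
Fixed-point form: x = (x² + 2)/(2x)
x₀ = 1.5

x_1 = g(1.500000) = 1.416667
x_2 = g(1.416667) = 1.414216
x_3 = g(1.414216) = 1.414214
x_4 = g(1.414214) = 1.414214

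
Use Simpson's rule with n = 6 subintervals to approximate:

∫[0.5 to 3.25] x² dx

f(x) = x²
a = 0.5, b = 3.25, n = 6
h = (b - a)/n = 0.458333

Simpson's rule: (h/3)[f(x₀) + 4f(x₁) + 2f(x₂) + ... + f(xₙ)]

x_0 = 0.5000, f(x_0) = 0.250000, coefficient = 1
x_1 = 0.9583, f(x_1) = 0.918403, coefficient = 4
x_2 = 1.4167, f(x_2) = 2.006944, coefficient = 2
x_3 = 1.8750, f(x_3) = 3.515625, coefficient = 4
x_4 = 2.3333, f(x_4) = 5.444444, coefficient = 2
x_5 = 2.7917, f(x_5) = 7.793403, coefficient = 4
x_6 = 3.2500, f(x_6) = 10.562500, coefficient = 1

I ≈ (0.458333/3) × 74.625000 = 11.401042
Exact value: 11.401042
Error: 0.000000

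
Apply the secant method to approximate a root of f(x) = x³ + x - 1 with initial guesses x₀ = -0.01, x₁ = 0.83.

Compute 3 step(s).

f(x) = x³ + x - 1
x₀ = -0.01, x₁ = 0.83

Secant formula: x_{n+1} = x_n - f(x_n)(x_n - x_{n-1})/(f(x_n) - f(x_{n-1}))

Iteration 1:
  f(-0.010000) = -1.010001
  f(0.830000) = 0.401787
  x_2 = 0.830000 - 0.401787×(0.830000 - (-0.010000))/(0.401787 - (-1.010001))
       = 0.590941
Iteration 2:
  f(0.830000) = 0.401787
  f(0.590941) = -0.202696
  x_3 = 0.590941 - (-0.202696)×(0.590941 - 0.830000)/(-0.202696 - 0.401787)
       = 0.671102
Iteration 3:
  f(0.590941) = -0.202696
  f(0.671102) = -0.026647
  x_4 = 0.671102 - (-0.026647)×(0.671102 - 0.590941)/(-0.026647 - (-0.202696))
       = 0.683236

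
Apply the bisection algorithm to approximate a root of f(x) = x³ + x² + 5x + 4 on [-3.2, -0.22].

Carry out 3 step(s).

f(x) = x³ + x² + 5x + 4
Initial interval: [-3.2, -0.22]

Iteration 1:
  c_1 = (-3.200000 + (-0.220000))/2 = -1.710000
  f(c_1) = f(-1.710000) = -6.626111
  f(a) × f(c) ≥ 0, new interval: [-1.710000, -0.220000]
Iteration 2:
  c_2 = (-1.710000 + (-0.220000))/2 = -0.965000
  f(c_2) = f(-0.965000) = -0.792407
  f(a) × f(c) ≥ 0, new interval: [-0.965000, -0.220000]
Iteration 3:
  c_3 = (-0.965000 + (-0.220000))/2 = -0.592500
  f(c_3) = f(-0.592500) = 1.180555
  f(a) × f(c) < 0, new interval: [-0.965000, -0.592500]

After 3 iteration(s), the approximation is c_3 = -0.592500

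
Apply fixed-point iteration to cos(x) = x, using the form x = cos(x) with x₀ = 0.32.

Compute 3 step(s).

Equation: cos(x) = x
Fixed-point form: x = cos(x)
x₀ = 0.32

x_1 = g(0.320000) = 0.949235
x_2 = g(0.949235) = 0.582305
x_3 = g(0.582305) = 0.835197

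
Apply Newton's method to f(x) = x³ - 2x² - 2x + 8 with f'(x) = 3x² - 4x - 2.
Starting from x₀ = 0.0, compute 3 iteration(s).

f(x) = x³ - 2x² - 2x + 8
f'(x) = 3x² - 4x - 2
x₀ = 0.0

Newton-Raphson formula: x_{n+1} = x_n - f(x_n)/f'(x_n)

Iteration 1:
  f(0.000000) = 8.000000
  f'(0.000000) = -2.000000
  x_1 = 0.000000 - 8.000000/(-2.000000) = 4.000000
Iteration 2:
  f(4.000000) = 32.000000
  f'(4.000000) = 30.000000
  x_2 = 4.000000 - 32.000000/30.000000 = 2.933333
Iteration 3:
  f(2.933333) = 10.164148
  f'(2.933333) = 12.080000
  x_3 = 2.933333 - 10.164148/12.080000 = 2.091930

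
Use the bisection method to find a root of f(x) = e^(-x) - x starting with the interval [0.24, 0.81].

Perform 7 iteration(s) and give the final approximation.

f(x) = e^(-x) - x
Initial interval: [0.24, 0.81]

Iteration 1:
  c_1 = (0.240000 + 0.810000)/2 = 0.525000
  f(c_1) = f(0.525000) = 0.066555
  f(a) × f(c) ≥ 0, new interval: [0.525000, 0.810000]
Iteration 2:
  c_2 = (0.525000 + 0.810000)/2 = 0.667500
  f(c_2) = f(0.667500) = -0.154511
  f(a) × f(c) < 0, new interval: [0.525000, 0.667500]
Iteration 3:
  c_3 = (0.525000 + 0.667500)/2 = 0.596250
  f(c_3) = f(0.596250) = -0.045376
  f(a) × f(c) < 0, new interval: [0.525000, 0.596250]
Iteration 4:
  c_4 = (0.525000 + 0.596250)/2 = 0.560625
  f(c_4) = f(0.560625) = 0.010227
  f(a) × f(c) ≥ 0, new interval: [0.560625, 0.596250]
Iteration 5:
  c_5 = (0.560625 + 0.596250)/2 = 0.578437
  f(c_5) = f(0.578437) = -0.017664
  f(a) × f(c) < 0, new interval: [0.560625, 0.578437]
Iteration 6:
  c_6 = (0.560625 + 0.578437)/2 = 0.569531
  f(c_6) = f(0.569531) = -0.003741
  f(a) × f(c) < 0, new interval: [0.560625, 0.569531]
Iteration 7:
  c_7 = (0.560625 + 0.569531)/2 = 0.565078
  f(c_7) = f(0.565078) = 0.003238
  f(a) × f(c) ≥ 0, new interval: [0.565078, 0.569531]

After 7 iteration(s), the approximation is c_7 = 0.565078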